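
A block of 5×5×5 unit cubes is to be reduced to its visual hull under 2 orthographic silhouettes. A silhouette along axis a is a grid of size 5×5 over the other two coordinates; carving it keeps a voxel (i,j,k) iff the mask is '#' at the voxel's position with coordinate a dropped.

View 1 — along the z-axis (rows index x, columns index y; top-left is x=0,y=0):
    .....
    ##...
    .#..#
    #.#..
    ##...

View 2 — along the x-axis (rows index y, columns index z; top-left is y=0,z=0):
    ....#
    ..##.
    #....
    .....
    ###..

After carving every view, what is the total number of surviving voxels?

initial block: 5^3 = 125
carve view 1 (along z, XY-mask fill 8/25): 40 voxels remain
carve view 2 (along x, YZ-mask fill 7/25): 13 voxels remain

remaining voxels: 13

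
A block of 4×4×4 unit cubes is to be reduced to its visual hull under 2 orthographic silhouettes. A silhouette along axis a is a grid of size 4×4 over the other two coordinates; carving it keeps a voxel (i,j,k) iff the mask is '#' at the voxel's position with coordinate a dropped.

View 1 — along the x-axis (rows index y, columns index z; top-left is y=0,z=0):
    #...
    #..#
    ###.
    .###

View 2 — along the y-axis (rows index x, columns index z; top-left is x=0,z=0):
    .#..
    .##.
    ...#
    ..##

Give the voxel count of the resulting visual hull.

before carving: 64 voxels (4×4×4)
  1. axis=0 (YZ plane), |mask|=9  ⇒  voxels=36
  2. axis=1 (XZ plane), |mask|=6  ⇒  voxels=12

12 voxels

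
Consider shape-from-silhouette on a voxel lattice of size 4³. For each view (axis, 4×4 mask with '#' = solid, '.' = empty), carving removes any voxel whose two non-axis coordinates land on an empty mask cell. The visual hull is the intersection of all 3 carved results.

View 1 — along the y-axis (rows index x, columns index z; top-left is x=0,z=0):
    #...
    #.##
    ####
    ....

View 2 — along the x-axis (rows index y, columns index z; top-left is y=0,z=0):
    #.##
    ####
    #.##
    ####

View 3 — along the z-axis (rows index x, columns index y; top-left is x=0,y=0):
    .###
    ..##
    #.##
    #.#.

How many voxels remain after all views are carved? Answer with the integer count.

initial block: 4^3 = 64
V1 y: intersect with XZ mask (8 set) -- 32 left
V2 x: intersect with YZ mask (14 set) -- 30 left
V3 z: intersect with XY mask (10 set) -- 19 left

remaining voxels: 19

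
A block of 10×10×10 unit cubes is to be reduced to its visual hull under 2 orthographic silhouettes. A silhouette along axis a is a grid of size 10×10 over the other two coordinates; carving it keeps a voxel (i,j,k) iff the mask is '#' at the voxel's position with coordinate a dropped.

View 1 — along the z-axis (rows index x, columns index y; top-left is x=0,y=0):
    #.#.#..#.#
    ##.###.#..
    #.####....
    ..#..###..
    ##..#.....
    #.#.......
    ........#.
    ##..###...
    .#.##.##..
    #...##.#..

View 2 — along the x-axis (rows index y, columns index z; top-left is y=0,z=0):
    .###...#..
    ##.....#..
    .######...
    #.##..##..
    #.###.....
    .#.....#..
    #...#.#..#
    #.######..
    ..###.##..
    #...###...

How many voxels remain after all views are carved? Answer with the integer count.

173 voxels

initial block: 10^3 = 1000
after view 1 [z-axis, 40 of 100 cells solid] → remaining = 400
after view 2 [x-axis, 44 of 100 cells solid] → remaining = 173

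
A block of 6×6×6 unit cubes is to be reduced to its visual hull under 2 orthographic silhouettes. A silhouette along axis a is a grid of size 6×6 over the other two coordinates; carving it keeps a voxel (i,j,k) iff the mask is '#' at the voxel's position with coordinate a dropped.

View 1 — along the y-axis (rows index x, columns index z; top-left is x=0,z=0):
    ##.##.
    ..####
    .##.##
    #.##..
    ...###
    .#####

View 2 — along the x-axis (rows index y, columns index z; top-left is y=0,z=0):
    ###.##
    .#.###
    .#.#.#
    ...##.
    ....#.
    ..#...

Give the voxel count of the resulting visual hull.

initial block: 6^3 = 216
after view 1 [y-axis, 23 of 36 cells solid] → remaining = 138
after view 2 [x-axis, 16 of 36 cells solid] → remaining = 66

|visual hull| = 66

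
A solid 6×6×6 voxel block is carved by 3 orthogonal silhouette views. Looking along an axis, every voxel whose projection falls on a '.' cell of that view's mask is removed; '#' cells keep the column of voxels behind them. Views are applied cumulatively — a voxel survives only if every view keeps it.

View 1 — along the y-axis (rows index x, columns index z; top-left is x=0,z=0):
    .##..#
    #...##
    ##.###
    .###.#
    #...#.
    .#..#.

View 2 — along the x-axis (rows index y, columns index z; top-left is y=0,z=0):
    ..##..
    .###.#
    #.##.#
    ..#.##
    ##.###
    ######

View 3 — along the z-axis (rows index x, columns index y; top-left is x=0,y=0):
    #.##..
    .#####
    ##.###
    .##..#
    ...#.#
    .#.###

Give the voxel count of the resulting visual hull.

|visual hull| = 52

before carving: 216 voxels (6×6×6)
after view 1 [y-axis, 19 of 36 cells solid] → remaining = 114
after view 2 [x-axis, 24 of 36 cells solid] → remaining = 73
after view 3 [z-axis, 22 of 36 cells solid] → remaining = 52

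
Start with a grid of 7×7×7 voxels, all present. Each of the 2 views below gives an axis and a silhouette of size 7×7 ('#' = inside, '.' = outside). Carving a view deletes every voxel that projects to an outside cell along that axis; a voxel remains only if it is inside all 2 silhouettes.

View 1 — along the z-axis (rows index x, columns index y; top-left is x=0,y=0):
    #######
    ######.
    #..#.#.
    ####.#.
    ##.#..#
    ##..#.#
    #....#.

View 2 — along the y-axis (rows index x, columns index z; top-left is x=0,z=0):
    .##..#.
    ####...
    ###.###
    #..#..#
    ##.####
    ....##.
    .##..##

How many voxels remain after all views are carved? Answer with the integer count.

|visual hull| = 118

before carving: 343 voxels (7×7×7)
[1] z-view keeps 31 columns → grid now 217
[2] y-view keeps 28 columns → grid now 118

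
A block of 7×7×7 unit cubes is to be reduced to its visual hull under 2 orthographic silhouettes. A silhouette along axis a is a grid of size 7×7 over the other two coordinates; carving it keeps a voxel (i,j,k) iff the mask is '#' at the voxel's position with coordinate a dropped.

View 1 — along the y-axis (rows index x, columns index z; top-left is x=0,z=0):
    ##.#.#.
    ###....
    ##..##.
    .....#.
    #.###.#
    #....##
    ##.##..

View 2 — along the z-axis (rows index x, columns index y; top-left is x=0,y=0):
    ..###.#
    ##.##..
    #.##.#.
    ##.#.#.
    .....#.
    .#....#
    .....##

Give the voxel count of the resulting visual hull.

start: 7×7×7 = 343 voxels
carve view 1 (along y, XZ-mask fill 24/49): 168 voxels remain
carve view 2 (along z, XY-mask fill 21/49): 67 voxels remain

|visual hull| = 67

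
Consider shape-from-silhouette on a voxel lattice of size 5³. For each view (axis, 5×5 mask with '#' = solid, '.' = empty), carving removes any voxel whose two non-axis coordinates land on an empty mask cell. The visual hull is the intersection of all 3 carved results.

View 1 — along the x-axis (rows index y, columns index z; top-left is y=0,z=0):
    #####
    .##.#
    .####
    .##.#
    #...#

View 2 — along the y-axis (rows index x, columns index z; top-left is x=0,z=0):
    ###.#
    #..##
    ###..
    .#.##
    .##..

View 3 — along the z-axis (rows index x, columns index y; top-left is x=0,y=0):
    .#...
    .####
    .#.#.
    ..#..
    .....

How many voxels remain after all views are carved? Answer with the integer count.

full grid |V| = 125
after view 1 [x-axis, 17 of 25 cells solid] → remaining = 85
after view 2 [y-axis, 15 of 25 cells solid] → remaining = 53
after view 3 [z-axis, 8 of 25 cells solid] → remaining = 16

|visual hull| = 16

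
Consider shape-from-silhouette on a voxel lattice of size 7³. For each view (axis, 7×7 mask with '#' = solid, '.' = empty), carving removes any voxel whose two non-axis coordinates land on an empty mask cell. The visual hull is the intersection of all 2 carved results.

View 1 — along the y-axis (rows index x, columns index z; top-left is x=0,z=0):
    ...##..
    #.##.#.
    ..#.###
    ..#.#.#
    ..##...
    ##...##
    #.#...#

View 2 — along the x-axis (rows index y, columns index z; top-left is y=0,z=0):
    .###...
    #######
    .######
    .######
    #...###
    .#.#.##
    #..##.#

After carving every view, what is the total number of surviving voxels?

voxel count = 106

initial block: 7^3 = 343
  1. axis=1 (XZ plane), |mask|=22  ⇒  voxels=154
  2. axis=0 (YZ plane), |mask|=34  ⇒  voxels=106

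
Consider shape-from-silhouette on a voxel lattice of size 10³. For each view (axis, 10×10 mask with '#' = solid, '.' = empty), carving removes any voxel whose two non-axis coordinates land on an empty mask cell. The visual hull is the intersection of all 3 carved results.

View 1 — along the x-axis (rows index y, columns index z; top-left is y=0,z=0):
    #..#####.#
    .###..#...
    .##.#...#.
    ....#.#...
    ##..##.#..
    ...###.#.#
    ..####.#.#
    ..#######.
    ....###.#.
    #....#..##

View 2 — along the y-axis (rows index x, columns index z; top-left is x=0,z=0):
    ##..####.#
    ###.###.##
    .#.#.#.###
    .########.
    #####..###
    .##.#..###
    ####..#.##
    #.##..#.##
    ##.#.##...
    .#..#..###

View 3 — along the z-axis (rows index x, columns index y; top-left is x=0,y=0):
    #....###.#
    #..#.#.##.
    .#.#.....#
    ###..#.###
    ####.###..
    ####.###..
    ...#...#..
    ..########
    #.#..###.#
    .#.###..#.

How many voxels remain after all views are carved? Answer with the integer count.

|visual hull| = 170

initial block: 10^3 = 1000
step 1: project along x, AND mask (48/100) → |grid| = 480
step 2: project along y, AND mask (66/100) → |grid| = 306
step 3: project along z, AND mask (55/100) → |grid| = 170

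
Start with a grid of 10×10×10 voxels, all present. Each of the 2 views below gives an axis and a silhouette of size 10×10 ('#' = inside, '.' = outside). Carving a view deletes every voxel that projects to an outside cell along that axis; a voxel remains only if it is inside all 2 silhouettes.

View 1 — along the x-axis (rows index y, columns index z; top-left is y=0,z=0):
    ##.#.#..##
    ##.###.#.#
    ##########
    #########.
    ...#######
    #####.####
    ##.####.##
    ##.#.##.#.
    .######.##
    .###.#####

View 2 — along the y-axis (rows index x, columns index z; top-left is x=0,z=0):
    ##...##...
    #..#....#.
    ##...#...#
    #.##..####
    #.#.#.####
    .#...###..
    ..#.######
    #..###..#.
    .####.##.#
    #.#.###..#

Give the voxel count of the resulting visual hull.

|visual hull| = 418

initial block: 10^3 = 1000
step 1: project along x, AND mask (78/100) → |grid| = 780
step 2: project along y, AND mask (54/100) → |grid| = 418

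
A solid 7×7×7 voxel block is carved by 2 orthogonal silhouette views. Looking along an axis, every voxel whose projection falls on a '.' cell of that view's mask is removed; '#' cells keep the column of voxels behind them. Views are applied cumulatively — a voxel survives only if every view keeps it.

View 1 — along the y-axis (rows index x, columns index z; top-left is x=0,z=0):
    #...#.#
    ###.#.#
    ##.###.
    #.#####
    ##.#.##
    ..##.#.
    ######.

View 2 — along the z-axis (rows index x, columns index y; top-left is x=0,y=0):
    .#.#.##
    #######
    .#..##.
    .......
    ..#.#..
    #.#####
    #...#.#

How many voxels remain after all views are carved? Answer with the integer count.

initial block: 7^3 = 343
after view 1 [y-axis, 33 of 49 cells solid] → remaining = 231
after view 2 [z-axis, 25 of 49 cells solid] → remaining = 108

voxel count = 108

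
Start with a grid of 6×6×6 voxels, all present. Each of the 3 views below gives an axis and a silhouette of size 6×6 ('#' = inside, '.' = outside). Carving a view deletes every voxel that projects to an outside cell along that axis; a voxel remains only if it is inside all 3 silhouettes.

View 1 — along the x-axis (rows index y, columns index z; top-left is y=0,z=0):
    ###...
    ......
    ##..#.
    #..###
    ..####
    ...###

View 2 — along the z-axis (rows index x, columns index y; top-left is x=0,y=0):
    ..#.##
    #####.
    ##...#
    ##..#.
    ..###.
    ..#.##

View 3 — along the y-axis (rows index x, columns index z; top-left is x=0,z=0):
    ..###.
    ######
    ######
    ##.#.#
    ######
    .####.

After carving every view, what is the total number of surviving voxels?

|visual hull| = 48

full grid |V| = 216
[1] x-view keeps 17 columns → grid now 102
[2] z-view keeps 20 columns → grid now 58
[3] y-view keeps 29 columns → grid now 48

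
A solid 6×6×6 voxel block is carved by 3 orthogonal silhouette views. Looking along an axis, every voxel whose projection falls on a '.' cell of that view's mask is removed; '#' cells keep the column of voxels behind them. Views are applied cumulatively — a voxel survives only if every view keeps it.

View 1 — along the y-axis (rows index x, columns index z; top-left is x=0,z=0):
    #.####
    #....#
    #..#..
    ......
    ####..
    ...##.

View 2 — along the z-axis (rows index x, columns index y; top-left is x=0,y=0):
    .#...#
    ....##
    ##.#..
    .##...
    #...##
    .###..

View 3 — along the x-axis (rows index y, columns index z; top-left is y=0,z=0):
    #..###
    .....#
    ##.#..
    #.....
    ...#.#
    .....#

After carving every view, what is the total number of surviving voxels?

11 voxels

before carving: 216 voxels (6×6×6)
after view 1 [y-axis, 15 of 36 cells solid] → remaining = 90
after view 2 [z-axis, 15 of 36 cells solid] → remaining = 38
after view 3 [x-axis, 12 of 36 cells solid] → remaining = 11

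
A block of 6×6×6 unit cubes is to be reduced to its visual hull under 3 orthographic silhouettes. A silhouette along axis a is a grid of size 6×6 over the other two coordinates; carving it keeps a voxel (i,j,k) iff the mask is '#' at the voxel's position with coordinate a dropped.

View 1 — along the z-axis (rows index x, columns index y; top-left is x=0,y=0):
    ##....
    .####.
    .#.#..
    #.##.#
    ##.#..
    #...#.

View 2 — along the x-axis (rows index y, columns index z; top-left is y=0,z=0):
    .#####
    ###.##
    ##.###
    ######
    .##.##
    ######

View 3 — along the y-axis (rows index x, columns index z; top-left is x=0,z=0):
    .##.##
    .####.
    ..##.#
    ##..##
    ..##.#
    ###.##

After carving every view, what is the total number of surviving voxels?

before carving: 216 voxels (6×6×6)
  1. axis=2 (XY plane), |mask|=17  ⇒  voxels=102
  2. axis=0 (YZ plane), |mask|=31  ⇒  voxels=88
  3. axis=1 (XZ plane), |mask|=23  ⇒  voxels=57

|visual hull| = 57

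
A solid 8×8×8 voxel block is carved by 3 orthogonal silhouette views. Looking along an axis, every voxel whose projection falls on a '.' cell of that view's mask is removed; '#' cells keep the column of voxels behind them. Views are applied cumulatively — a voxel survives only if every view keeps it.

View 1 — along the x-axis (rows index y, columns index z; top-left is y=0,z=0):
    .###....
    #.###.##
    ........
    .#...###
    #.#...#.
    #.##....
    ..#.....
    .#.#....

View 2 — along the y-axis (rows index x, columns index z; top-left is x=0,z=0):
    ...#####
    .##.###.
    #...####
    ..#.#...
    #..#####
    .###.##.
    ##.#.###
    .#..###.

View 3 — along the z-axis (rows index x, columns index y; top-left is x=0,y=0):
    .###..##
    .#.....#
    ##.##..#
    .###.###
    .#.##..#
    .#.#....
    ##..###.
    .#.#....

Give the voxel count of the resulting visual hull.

full grid |V| = 512
step 1: project along x, AND mask (22/64) → |grid| = 176
step 2: project along y, AND mask (38/64) → |grid| = 94
step 3: project along z, AND mask (31/64) → |grid| = 57

57 voxels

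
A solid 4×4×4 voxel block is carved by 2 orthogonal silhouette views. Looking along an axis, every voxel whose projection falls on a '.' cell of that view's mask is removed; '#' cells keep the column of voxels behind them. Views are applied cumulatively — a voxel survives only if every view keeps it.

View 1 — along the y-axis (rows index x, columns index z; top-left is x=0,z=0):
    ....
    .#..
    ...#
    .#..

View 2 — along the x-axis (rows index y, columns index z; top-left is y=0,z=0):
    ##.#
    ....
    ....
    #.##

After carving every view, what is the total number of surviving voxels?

before carving: 64 voxels (4×4×4)
step 1: project along y, AND mask (3/16) → |grid| = 12
step 2: project along x, AND mask (6/16) → |grid| = 4

voxel count = 4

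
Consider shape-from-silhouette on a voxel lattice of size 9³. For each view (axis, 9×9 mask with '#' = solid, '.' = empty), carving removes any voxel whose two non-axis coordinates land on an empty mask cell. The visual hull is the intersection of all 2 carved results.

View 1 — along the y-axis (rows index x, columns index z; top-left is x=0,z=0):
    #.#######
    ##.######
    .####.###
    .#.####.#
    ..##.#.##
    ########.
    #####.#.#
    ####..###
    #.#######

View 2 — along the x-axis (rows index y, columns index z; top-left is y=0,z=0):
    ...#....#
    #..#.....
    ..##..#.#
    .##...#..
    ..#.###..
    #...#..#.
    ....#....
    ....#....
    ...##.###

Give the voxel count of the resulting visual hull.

186 voxels

before carving: 729 voxels (9×9×9)
V1 y: intersect with XZ mask (64 set) -- 576 left
V2 x: intersect with YZ mask (25 set) -- 186 left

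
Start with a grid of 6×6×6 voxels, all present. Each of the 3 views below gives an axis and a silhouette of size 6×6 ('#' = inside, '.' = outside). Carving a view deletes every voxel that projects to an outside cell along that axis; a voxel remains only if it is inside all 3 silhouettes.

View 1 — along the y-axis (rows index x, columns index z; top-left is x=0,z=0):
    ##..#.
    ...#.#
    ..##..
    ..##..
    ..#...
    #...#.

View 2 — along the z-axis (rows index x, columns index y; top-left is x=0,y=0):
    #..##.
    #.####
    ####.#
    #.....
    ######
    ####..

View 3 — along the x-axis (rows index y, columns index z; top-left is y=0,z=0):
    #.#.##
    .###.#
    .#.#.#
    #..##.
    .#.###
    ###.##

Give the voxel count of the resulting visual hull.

|visual hull| = 27

start: 6×6×6 = 216 voxels
  1. axis=1 (XZ plane), |mask|=12  ⇒  voxels=72
  2. axis=2 (XY plane), |mask|=24  ⇒  voxels=45
  3. axis=0 (YZ plane), |mask|=23  ⇒  voxels=27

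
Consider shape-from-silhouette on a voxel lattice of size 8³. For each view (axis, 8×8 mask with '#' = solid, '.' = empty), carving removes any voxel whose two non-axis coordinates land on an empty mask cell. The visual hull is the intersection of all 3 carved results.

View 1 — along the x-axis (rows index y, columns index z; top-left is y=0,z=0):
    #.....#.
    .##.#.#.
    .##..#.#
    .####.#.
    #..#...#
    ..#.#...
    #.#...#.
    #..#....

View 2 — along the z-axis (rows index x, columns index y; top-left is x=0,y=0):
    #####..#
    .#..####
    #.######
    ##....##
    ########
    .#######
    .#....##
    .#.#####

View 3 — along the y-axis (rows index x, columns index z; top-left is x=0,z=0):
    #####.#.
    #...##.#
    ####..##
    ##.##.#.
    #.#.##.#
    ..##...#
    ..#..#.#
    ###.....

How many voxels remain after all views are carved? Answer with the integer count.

86 voxels

initial block: 8^3 = 512
[1] x-view keeps 25 columns → grid now 200
[2] z-view keeps 46 columns → grid now 142
[3] y-view keeps 35 columns → grid now 86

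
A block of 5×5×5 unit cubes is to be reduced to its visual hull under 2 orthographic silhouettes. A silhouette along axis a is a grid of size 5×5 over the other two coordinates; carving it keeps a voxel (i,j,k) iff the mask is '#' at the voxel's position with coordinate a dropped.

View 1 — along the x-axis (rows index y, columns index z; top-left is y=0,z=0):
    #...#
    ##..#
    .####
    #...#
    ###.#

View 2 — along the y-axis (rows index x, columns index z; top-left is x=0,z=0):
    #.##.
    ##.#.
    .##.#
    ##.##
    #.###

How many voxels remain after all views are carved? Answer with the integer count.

full grid |V| = 125
after view 1 [x-axis, 15 of 25 cells solid] → remaining = 75
after view 2 [y-axis, 17 of 25 cells solid] → remaining = 50

|visual hull| = 50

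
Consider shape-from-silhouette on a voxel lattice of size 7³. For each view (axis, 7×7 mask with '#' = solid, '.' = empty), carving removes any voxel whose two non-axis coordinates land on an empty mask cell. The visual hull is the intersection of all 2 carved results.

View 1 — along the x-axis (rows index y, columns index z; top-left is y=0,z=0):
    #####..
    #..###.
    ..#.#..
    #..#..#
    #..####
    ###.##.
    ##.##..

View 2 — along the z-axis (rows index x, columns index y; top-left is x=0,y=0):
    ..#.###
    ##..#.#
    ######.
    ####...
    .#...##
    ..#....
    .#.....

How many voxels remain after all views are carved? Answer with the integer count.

|visual hull| = 91

initial block: 7^3 = 343
carve view 1 (along x, YZ-mask fill 28/49): 196 voxels remain
carve view 2 (along z, XY-mask fill 23/49): 91 voxels remain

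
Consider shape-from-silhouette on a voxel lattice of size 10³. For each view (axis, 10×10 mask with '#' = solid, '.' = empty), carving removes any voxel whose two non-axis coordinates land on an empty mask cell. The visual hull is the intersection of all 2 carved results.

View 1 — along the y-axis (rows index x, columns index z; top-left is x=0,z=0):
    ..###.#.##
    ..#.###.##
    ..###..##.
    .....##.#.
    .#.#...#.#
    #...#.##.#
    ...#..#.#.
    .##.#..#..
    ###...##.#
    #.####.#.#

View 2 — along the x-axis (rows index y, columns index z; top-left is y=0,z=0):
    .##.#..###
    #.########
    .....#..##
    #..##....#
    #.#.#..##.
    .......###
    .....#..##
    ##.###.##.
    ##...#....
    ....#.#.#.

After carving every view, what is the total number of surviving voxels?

226 voxels

start: 10×10×10 = 1000 voxels
step 1: project along y, AND mask (49/100) → |grid| = 490
step 2: project along x, AND mask (46/100) → |grid| = 226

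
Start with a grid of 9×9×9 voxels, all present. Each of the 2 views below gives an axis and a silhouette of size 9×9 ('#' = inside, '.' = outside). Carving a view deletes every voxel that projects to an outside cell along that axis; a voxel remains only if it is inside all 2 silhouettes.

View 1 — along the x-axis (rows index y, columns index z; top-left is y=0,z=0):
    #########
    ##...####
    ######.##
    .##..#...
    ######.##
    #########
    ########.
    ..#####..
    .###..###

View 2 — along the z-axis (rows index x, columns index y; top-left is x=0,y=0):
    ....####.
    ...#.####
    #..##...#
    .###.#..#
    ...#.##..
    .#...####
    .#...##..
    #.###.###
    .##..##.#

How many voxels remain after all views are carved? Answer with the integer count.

start: 9×9×9 = 729 voxels
after view 1 [x-axis, 62 of 81 cells solid] → remaining = 558
after view 2 [z-axis, 41 of 81 cells solid] → remaining = 280

|visual hull| = 280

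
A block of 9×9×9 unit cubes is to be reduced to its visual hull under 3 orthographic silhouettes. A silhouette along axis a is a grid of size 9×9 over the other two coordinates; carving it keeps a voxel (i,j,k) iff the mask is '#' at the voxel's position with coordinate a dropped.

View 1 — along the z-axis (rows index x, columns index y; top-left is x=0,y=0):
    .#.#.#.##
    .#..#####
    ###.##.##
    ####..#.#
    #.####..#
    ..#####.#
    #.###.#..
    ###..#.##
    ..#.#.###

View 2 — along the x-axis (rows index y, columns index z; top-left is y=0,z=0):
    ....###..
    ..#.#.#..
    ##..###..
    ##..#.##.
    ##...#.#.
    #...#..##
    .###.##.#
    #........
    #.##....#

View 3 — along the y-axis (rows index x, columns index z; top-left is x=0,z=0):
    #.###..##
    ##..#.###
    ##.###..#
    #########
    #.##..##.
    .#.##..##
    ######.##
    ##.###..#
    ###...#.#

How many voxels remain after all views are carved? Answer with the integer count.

|visual hull| = 146

full grid |V| = 729
step 1: project along z, AND mask (52/81) → |grid| = 468
step 2: project along x, AND mask (35/81) → |grid| = 205
step 3: project along y, AND mask (56/81) → |grid| = 146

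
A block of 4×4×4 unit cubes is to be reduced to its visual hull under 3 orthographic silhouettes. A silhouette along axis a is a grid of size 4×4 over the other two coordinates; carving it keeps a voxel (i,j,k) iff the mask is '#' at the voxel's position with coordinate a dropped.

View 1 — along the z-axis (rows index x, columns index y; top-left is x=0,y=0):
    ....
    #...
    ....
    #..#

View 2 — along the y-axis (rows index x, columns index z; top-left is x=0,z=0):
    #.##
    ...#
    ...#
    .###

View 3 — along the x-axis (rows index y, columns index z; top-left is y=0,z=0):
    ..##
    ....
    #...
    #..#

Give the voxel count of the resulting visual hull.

start: 4×4×4 = 64 voxels
carve view 1 (along z, XY-mask fill 3/16): 12 voxels remain
carve view 2 (along y, XZ-mask fill 8/16): 7 voxels remain
carve view 3 (along x, YZ-mask fill 5/16): 4 voxels remain

remaining voxels: 4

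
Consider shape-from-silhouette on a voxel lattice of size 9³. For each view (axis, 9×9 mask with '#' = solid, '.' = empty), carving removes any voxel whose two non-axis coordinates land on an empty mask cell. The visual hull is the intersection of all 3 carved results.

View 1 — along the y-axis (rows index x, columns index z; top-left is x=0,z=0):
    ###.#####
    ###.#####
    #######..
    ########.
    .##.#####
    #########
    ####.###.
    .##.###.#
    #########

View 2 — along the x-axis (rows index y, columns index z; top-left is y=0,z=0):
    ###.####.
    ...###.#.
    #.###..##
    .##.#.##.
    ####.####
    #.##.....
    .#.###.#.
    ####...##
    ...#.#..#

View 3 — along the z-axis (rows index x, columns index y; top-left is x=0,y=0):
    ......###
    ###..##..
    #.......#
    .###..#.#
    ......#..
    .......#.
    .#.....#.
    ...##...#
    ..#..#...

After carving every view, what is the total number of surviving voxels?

remaining voxels: 99

before carving: 729 voxels (9×9×9)
after view 1 [y-axis, 69 of 81 cells solid] → remaining = 621
after view 2 [x-axis, 47 of 81 cells solid] → remaining = 354
after view 3 [z-axis, 24 of 81 cells solid] → remaining = 99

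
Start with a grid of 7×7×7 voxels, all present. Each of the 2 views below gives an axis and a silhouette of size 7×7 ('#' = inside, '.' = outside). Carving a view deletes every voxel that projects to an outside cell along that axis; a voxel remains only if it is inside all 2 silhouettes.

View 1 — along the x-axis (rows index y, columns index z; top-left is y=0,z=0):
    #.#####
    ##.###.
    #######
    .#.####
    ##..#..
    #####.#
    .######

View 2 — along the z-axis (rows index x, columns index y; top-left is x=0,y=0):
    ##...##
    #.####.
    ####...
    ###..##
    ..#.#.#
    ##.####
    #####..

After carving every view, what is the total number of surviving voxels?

remaining voxels: 176

full grid |V| = 343
V1 x: intersect with YZ mask (38 set) -- 266 left
V2 z: intersect with XY mask (32 set) -- 176 left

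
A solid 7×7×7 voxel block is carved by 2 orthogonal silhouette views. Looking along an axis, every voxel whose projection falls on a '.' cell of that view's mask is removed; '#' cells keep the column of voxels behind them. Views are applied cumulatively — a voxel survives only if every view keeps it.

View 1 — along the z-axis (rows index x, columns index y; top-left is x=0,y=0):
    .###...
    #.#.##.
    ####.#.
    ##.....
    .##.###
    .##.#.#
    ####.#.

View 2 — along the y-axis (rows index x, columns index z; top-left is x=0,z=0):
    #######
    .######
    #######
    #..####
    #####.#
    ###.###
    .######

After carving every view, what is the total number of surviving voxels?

|visual hull| = 174

before carving: 343 voxels (7×7×7)
carve view 1 (along z, XY-mask fill 28/49): 196 voxels remain
carve view 2 (along y, XZ-mask fill 43/49): 174 voxels remain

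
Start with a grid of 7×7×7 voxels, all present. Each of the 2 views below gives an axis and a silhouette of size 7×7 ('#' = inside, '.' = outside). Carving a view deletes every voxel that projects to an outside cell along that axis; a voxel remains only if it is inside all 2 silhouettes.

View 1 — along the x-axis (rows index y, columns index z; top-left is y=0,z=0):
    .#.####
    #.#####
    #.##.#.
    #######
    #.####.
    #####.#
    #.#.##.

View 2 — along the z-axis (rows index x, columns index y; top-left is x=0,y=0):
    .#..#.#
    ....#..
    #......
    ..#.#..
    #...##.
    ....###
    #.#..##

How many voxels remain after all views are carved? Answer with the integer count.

before carving: 343 voxels (7×7×7)
V1 x: intersect with YZ mask (37 set) -- 259 left
V2 z: intersect with XY mask (17 set) -- 84 left

84 voxels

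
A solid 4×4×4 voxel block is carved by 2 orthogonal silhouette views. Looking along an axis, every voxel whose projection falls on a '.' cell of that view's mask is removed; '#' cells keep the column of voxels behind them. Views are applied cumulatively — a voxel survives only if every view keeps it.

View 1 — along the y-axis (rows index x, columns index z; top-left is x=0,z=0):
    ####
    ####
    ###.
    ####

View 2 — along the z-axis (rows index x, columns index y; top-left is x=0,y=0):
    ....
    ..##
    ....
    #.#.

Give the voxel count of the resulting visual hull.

remaining voxels: 16

start: 4×4×4 = 64 voxels
after view 1 [y-axis, 15 of 16 cells solid] → remaining = 60
after view 2 [z-axis, 4 of 16 cells solid] → remaining = 16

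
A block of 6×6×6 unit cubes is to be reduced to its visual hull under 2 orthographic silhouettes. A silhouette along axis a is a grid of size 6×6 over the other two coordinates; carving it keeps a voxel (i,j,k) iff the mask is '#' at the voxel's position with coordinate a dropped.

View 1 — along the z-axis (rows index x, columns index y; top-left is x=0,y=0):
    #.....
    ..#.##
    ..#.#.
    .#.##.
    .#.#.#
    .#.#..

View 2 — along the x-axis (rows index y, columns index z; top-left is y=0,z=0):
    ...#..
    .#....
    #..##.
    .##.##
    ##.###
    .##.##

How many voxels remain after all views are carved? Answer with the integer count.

remaining voxels: 45

start: 6×6×6 = 216 voxels
carve view 1 (along z, XY-mask fill 14/36): 84 voxels remain
carve view 2 (along x, YZ-mask fill 18/36): 45 voxels remain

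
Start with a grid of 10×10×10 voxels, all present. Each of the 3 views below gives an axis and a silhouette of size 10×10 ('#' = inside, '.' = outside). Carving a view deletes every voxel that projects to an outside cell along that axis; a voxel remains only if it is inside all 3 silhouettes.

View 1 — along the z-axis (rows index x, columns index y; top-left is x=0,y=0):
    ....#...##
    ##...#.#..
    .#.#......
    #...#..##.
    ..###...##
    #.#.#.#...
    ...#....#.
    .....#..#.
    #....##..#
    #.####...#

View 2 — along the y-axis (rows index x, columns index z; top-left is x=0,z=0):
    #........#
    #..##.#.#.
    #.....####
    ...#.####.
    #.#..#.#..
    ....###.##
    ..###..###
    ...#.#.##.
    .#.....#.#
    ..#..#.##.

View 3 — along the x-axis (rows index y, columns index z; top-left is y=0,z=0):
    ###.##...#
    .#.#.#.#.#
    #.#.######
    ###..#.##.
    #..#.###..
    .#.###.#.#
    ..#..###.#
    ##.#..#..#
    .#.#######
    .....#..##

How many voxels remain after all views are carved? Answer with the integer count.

remaining voxels: 94

start: 10×10×10 = 1000 voxels
V1 z: intersect with XY mask (36 set) -- 360 left
V2 y: intersect with XZ mask (43 set) -- 152 left
V3 x: intersect with YZ mask (57 set) -- 94 left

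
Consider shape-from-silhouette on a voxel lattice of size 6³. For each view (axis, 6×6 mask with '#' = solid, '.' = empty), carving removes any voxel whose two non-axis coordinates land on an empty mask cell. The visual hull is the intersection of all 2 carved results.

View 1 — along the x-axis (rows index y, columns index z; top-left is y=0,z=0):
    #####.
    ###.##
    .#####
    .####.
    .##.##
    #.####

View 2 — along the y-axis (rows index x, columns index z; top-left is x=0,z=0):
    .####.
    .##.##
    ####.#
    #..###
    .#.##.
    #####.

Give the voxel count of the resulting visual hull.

start: 6×6×6 = 216 voxels
after view 1 [x-axis, 28 of 36 cells solid] → remaining = 168
after view 2 [y-axis, 25 of 36 cells solid] → remaining = 120

|visual hull| = 120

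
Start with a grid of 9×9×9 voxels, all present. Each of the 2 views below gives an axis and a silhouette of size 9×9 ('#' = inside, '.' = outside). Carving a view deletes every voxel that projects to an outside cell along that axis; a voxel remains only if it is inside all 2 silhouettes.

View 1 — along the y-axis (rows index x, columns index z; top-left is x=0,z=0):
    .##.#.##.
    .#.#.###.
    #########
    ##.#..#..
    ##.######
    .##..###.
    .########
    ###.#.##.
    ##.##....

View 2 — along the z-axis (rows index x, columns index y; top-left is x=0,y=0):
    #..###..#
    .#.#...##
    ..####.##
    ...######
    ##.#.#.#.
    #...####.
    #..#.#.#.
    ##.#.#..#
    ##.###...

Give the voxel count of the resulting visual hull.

270 voxels

before carving: 729 voxels (9×9×9)
[1] y-view keeps 54 columns → grid now 486
[2] z-view keeps 45 columns → grid now 270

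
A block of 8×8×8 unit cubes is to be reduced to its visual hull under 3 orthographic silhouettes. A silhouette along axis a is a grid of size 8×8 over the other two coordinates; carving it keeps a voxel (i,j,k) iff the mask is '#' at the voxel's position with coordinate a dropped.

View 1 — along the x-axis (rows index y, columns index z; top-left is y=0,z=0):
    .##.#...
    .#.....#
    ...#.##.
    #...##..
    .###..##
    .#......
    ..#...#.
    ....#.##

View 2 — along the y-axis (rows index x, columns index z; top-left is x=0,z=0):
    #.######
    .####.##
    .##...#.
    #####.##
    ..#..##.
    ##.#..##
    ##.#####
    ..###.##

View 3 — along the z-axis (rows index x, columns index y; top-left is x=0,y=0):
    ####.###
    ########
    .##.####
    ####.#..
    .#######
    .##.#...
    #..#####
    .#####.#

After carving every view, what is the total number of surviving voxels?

voxel count = 93

full grid |V| = 512
  1. axis=0 (YZ plane), |mask|=22  ⇒  voxels=176
  2. axis=1 (XZ plane), |mask|=43  ⇒  voxels=125
  3. axis=2 (XY plane), |mask|=48  ⇒  voxels=93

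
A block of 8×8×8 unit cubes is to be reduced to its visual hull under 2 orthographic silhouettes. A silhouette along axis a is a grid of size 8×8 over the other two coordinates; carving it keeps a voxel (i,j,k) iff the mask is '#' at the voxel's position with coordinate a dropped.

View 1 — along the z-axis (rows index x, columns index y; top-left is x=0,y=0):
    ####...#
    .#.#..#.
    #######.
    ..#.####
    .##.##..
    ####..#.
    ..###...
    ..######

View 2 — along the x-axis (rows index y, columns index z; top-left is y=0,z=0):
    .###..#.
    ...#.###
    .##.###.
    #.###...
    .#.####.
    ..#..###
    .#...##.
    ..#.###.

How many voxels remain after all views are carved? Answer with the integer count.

159 voxels

start: 8×8×8 = 512 voxels
V1 z: intersect with XY mask (38 set) -- 304 left
V2 x: intersect with YZ mask (33 set) -- 159 left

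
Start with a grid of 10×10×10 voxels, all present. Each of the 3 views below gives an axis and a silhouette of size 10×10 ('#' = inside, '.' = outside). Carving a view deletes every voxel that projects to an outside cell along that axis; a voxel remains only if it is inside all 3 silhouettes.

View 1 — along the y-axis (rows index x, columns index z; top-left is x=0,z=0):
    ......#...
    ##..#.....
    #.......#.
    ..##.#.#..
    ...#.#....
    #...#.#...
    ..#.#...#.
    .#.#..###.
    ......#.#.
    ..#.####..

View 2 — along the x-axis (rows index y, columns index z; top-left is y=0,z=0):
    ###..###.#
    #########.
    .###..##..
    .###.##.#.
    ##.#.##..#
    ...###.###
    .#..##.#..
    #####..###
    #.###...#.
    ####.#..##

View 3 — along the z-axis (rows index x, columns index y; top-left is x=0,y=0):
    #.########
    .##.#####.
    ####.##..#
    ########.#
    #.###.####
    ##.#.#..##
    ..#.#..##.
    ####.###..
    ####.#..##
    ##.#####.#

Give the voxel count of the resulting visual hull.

full grid |V| = 1000
step 1: project along y, AND mask (30/100) → |grid| = 300
step 2: project along x, AND mask (63/100) → |grid| = 187
step 3: project along z, AND mask (72/100) → |grid| = 138

|visual hull| = 138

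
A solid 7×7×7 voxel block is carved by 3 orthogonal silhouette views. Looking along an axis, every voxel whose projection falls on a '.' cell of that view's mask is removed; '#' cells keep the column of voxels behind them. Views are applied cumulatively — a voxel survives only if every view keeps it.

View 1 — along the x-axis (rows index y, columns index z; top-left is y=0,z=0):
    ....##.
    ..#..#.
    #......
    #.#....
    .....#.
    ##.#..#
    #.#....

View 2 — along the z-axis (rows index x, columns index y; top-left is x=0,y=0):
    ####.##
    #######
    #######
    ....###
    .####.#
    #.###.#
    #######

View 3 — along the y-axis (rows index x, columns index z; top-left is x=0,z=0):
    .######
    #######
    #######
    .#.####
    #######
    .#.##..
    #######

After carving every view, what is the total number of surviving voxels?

start: 7×7×7 = 343 voxels
V1 x: intersect with YZ mask (14 set) -- 98 left
V2 z: intersect with XY mask (40 set) -- 78 left
V3 y: intersect with XZ mask (42 set) -- 64 left

64 voxels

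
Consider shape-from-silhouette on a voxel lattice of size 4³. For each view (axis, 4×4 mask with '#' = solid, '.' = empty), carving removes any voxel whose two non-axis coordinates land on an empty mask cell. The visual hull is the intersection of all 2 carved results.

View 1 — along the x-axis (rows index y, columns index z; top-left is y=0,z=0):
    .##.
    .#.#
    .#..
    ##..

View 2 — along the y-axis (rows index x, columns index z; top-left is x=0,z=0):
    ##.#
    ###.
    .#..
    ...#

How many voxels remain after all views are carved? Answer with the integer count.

start: 4×4×4 = 64 voxels
carve view 1 (along x, YZ-mask fill 7/16): 28 voxels remain
carve view 2 (along y, XZ-mask fill 8/16): 17 voxels remain

voxel count = 17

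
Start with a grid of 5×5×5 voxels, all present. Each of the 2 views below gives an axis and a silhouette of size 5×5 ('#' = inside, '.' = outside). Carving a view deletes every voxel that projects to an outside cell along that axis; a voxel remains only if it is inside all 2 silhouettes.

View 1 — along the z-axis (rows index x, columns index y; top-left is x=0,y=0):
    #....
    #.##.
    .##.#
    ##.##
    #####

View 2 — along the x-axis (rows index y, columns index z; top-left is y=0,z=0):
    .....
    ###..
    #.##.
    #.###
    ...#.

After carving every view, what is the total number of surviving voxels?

33 voxels

start: 5×5×5 = 125 voxels
V1 z: intersect with XY mask (16 set) -- 80 left
V2 x: intersect with YZ mask (11 set) -- 33 left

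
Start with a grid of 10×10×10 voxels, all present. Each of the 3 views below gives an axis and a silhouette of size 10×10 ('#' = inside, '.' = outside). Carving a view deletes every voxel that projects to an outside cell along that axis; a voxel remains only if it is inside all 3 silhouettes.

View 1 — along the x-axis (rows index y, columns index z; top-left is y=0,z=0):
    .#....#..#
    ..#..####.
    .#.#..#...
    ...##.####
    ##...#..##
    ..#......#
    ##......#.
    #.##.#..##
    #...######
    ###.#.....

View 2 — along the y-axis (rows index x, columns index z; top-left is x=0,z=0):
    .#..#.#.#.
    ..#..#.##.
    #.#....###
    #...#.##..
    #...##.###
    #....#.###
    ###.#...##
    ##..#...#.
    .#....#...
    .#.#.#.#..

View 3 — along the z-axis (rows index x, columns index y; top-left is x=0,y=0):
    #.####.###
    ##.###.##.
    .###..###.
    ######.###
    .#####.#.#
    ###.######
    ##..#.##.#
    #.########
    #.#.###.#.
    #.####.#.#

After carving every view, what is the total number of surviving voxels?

full grid |V| = 1000
step 1: project along x, AND mask (44/100) → |grid| = 440
step 2: project along y, AND mask (44/100) → |grid| = 200
step 3: project along z, AND mask (74/100) → |grid| = 154

remaining voxels: 154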